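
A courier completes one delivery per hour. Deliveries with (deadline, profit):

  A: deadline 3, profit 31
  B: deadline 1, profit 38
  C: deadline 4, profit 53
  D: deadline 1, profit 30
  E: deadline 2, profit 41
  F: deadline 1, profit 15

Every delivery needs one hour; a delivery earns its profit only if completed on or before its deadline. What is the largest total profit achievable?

By profit: C(d4,53), E(d2,41), B(d1,38), A(d3,31), D(d1,30), F(d1,15)
C→slot 4; E→slot 2; B→slot 1; A→slot 3; D skipped; F skipped.
Profit = 38 + 41 + 31 + 53 = 163

163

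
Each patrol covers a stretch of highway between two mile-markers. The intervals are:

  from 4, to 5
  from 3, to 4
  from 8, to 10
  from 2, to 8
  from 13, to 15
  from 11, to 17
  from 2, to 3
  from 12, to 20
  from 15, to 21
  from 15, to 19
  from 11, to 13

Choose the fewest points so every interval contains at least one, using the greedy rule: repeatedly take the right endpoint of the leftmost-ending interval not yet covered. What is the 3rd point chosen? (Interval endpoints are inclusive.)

By right end: [2,3]  [3,4]  [4,5]  [2,8]  [8,10]  [11,13]  [13,15]  [11,17]  [15,19]  [12,20]  [15,21]
[2,3] uncovered → point at 3; [4,5] uncovered → point at 5; [8,10] uncovered → point at 10; [11,13] uncovered → point at 13; [15,19] uncovered → point at 19.
Points: 3, 5, 10, 13, 19 (5 total).

10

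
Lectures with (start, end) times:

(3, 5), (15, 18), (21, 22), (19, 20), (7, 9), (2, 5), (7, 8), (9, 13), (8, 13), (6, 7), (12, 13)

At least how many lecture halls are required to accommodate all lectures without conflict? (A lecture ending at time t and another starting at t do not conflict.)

3

The answer is the maximum number of intervals overlapping at any instant.
Events (time:±→running): 2:+→1 3:+→2 5:-→1 5:-→0 6:+→1 7:-→0 7:+→1 7:+→2 8:-→1 8:+→2 9:-→1 9:+→2 12:+→3 … peak 3.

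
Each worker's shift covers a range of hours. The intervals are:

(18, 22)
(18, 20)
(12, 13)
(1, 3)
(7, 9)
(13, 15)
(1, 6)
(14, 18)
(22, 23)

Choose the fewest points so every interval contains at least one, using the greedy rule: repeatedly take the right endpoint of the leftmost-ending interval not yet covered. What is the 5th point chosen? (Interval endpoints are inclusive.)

Sort by right endpoint; whenever an interval is uncovered, place a point at its right end.
Sorted: [1,3] [1,6] [7,9] [12,13] [13,15] [14,18] [18,20] [18,22] [22,23]
{[1,3],[1,6]} hit by 3; {[7,9]} hit by 9; {[12,13],[13,15]} hit by 13; {[14,18],[18,20],[18,22]} hit by 18; {[22,23]} hit by 23.
Points: 3, 9, 13, 18, 23 (5 total).

23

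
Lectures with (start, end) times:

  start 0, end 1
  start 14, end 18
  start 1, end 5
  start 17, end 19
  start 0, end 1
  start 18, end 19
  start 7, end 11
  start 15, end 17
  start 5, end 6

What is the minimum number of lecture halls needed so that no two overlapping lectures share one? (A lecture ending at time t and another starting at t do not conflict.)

2

The answer is the maximum number of intervals overlapping at any instant.
Events (time:±→running): 0:+→1 0:+→2 … peak 2.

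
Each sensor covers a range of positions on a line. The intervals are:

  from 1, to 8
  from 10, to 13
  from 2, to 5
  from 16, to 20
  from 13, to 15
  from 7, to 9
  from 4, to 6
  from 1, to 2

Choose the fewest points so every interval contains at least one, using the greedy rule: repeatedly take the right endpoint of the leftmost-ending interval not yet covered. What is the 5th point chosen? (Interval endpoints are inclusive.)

By right end: [1,2]  [2,5]  [4,6]  [1,8]  [7,9]  [10,13]  [13,15]  [16,20]
[1,2] uncovered → point at 2; [4,6] uncovered → point at 6; [7,9] uncovered → point at 9; [10,13] uncovered → point at 13; [16,20] uncovered → point at 20.
Points: 2, 6, 9, 13, 20 (5 total).

20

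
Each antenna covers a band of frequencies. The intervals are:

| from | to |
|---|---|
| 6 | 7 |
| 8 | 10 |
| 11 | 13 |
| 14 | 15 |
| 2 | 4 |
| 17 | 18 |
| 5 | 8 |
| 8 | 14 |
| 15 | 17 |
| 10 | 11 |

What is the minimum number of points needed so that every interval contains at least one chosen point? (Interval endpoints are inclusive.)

Process intervals by earliest right end; each time one isn't hit yet, stab at its right endpoint.
By right end: [2,4]  [6,7]  [5,8]  [8,10]  [10,11]  [11,13]  [8,14]  [14,15]  [15,17]  [17,18]
[2,4] uncovered → point at 4; [6,7] uncovered → point at 7; [8,10] uncovered → point at 10; [11,13] uncovered → point at 13; [14,15] uncovered → point at 15; [17,18] uncovered → point at 18.
Points: 4, 7, 10, 13, 15, 18 (6 total).

6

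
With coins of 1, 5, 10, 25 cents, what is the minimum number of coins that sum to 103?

103 − 4×25→3 − 3×1→0
Total coins = 4 + 3 = 7

7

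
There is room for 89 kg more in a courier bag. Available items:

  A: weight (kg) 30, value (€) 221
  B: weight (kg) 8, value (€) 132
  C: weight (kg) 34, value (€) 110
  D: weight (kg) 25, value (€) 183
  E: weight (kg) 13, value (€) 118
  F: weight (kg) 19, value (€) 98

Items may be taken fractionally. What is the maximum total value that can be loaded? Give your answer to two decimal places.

Sort by value per unit weight and fill in that order.
Ratios (sorted): B 16.50, E 9.08, A 7.37, D 7.32, F 5.16, C 3.24
take B (8 @ 132); take E (13 @ 118); take A (30 @ 221); take D (25 @ 183); take 13/19 of F → 67.05. Capacity used 89/89.
Total value = 721.05

721.05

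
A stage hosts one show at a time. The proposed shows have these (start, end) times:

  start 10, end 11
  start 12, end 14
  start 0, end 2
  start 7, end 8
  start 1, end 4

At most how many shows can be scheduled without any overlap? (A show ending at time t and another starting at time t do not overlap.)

Greedy by earliest finish: after sorting by end time, pick each interval compatible with the last pick.
By end time: (0,2), (1,4), (7,8), (10,11), (12,14).
Pick (0,2); next start ≥ 2 → (7,8); next start ≥ 8 → (10,11); next start ≥ 11 → (12,14).
Selected 4 shows.

4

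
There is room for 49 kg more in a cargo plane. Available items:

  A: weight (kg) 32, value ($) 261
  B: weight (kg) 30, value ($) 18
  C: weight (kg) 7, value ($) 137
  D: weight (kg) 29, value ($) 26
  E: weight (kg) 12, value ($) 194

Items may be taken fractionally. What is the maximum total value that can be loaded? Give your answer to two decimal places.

Ratios (sorted): C 19.57, E 16.17, A 8.16, D 0.90, B 0.60
take C (7 @ 137); take E (12 @ 194); take 30/32 of A → 244.69. Capacity used 49/49.
Total value = 575.69

575.69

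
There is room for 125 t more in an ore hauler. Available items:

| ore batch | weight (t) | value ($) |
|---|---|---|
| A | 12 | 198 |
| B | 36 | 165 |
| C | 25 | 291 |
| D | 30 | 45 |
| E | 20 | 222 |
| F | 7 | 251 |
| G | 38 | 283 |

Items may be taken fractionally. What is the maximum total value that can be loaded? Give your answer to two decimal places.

Order: F (251/7=35.86) > A (198/12=16.50) > C (291/25=11.64) > E (222/20=11.10) > G (283/38=7.45) > B (165/36=4.58) > D (45/30=1.50)
Fill: take F (7 @ 251) → take A (12 @ 198) → take C (25 @ 291) → take E (20 @ 222) → take G (38 @ 283) → take 23/36 of B → 105.42; 125/125 used.
Total value = 1350.42

1350.42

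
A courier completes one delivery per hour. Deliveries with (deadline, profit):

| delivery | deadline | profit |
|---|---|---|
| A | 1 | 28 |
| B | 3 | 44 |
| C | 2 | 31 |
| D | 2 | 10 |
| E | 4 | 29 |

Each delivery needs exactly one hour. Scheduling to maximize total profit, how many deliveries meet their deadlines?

Profit order: B=44 C=31 E=29 A=28 D=10
Assign: B→slot 3, C→slot 2, E→slot 4, A→slot 1, D skipped.
Slots: [1:A] [2:C] [3:B] [4:E]
4 of 5 scheduled.

4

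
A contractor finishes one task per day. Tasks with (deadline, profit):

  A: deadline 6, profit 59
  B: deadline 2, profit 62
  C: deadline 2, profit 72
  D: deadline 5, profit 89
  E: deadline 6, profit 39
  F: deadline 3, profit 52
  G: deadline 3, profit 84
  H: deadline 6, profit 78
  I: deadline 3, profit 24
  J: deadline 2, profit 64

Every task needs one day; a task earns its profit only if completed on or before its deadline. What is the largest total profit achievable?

446

Profit order: D=89 G=84 H=78 C=72 J=64 B=62 A=59 F=52 E=39 I=24
Assign: D→slot 5, G→slot 3, H→slot 6, C→slot 2, J→slot 1, B skipped, A→slot 4, F skipped, E skipped, I skipped.
Slots: [1:J] [2:C] [3:G] [4:A] [5:D] [6:H]
Profit = 64 + 72 + 84 + 59 + 89 + 78 = 446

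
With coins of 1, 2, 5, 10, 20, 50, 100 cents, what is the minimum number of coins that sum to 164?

5

Use the largest denomination that fits, subtract, and repeat.
164 − 1×100→64 − 1×50→14 − 1×10→4 − 2×2→0
Total coins = 1 + 1 + 1 + 2 = 5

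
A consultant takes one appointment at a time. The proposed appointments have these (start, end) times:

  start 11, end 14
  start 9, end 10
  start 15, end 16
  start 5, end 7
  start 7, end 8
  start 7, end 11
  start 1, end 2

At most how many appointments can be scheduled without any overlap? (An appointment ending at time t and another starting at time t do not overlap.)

6

Sort by end time and greedily take each interval whose start is ≥ the last chosen end.
Sorted by end: (1,2)  (5,7)  (7,8)  (9,10)  (7,11)  (11,14)  (15,16)
take (1,2); take (5,7); take (7,8); take (9,10); take (11,14); take (15,16).
Selected 6 appointments.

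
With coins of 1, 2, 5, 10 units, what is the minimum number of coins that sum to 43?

Use the largest denomination that fits, subtract, and repeat.
43 = 4×10 + 1×2 + 1×1
Total coins = 4 + 1 + 1 = 6

6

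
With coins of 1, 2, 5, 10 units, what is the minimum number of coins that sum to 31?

4

Greedy: take as many of the largest coin as possible, then repeat with the remainder.
31 − 3×10→1 − 1×1→0
Total coins = 3 + 1 = 4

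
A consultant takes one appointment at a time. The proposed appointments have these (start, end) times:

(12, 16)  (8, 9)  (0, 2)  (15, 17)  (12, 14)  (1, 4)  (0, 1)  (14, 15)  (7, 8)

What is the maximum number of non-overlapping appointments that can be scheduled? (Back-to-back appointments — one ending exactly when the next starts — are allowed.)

7

Order by finish time; keep every interval that doesn't clash with the previous kept one.
By end time: (0,1), (0,2), (1,4), (7,8), (8,9), (12,14), (14,15), (12,16), (15,17).
Pick (0,1); next start ≥ 1 → (1,4); next start ≥ 4 → (7,8); next start ≥ 8 → (8,9); next start ≥ 9 → (12,14); next start ≥ 14 → (14,15); next start ≥ 15 → (15,17).
Selected 7 appointments.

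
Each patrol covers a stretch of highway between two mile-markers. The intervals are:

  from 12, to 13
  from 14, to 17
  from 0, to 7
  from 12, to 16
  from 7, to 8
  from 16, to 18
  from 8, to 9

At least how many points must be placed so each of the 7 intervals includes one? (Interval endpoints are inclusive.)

4

Sort by right endpoint; whenever an interval is uncovered, place a point at its right end.
Sorted: [0,7] [7,8] [8,9] [12,13] [12,16] [14,17] [16,18]
{[0,7],[7,8]} hit by 7; {[8,9]} hit by 9; {[12,13],[12,16]} hit by 13; {[14,17],[16,18]} hit by 17.
Points: 7, 9, 13, 17 (4 total).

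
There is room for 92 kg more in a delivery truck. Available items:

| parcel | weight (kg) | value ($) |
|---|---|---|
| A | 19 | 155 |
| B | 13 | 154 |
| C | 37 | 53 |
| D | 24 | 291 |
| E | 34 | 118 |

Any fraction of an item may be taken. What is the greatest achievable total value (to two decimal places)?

720.86

Ratios (sorted): D 12.12, B 11.85, A 8.16, E 3.47, C 1.43
take D (24 @ 291); take B (13 @ 154); take A (19 @ 155); take E (34 @ 118); take 2/37 of C → 2.86. Capacity used 92/92.
Total value = 720.86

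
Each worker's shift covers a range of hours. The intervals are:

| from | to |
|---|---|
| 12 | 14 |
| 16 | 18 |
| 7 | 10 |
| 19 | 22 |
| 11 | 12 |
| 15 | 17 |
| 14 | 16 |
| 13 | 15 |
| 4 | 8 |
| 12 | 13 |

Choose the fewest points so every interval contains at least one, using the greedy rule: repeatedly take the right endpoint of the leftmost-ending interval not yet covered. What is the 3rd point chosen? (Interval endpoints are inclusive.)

Process intervals by earliest right end; each time one isn't hit yet, stab at its right endpoint.
By right end: [4,8]  [7,10]  [11,12]  [12,13]  [12,14]  [13,15]  [14,16]  [15,17]  [16,18]  [19,22]
[4,8] uncovered → point at 8; [11,12] uncovered → point at 12; [13,15] uncovered → point at 15; [16,18] uncovered → point at 18; [19,22] uncovered → point at 22.
Points: 8, 12, 15, 18, 22 (5 total).

15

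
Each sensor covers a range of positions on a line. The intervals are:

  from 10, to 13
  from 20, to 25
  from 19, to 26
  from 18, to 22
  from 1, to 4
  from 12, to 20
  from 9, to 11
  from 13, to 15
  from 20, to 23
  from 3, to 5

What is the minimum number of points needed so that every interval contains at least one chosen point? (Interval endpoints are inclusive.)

Sorted: [1,4] [3,5] [9,11] [10,13] [13,15] [12,20] [18,22] [20,23] [20,25] [19,26]
{[1,4],[3,5]} hit by 4; {[9,11],[10,13]} hit by 11; {[13,15],[12,20]} hit by 15; {[18,22],[20,23],[20,25],[19,26]} hit by 22.
Points: 4, 11, 15, 22 (4 total).

4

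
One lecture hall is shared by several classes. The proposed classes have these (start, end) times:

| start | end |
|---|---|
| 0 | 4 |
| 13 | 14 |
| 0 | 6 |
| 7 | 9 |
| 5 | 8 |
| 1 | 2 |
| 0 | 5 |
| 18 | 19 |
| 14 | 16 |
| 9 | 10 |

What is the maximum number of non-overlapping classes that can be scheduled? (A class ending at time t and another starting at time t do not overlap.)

By end time: (1,2), (0,4), (0,5), (0,6), (5,8), (7,9), (9,10), (13,14), (14,16), (18,19).
Pick (1,2); next start ≥ 2 → (5,8); next start ≥ 8 → (9,10); next start ≥ 10 → (13,14); next start ≥ 14 → (14,16); next start ≥ 16 → (18,19).
Selected 6 classes.

6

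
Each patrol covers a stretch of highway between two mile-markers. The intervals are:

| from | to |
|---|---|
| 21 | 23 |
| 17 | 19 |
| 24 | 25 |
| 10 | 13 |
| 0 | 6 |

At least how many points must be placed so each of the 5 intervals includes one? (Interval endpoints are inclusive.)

By right end: [0,6]  [10,13]  [17,19]  [21,23]  [24,25]
[0,6] uncovered → point at 6; [10,13] uncovered → point at 13; [17,19] uncovered → point at 19; [21,23] uncovered → point at 23; [24,25] uncovered → point at 25.
Points: 6, 13, 19, 23, 25 (5 total).

5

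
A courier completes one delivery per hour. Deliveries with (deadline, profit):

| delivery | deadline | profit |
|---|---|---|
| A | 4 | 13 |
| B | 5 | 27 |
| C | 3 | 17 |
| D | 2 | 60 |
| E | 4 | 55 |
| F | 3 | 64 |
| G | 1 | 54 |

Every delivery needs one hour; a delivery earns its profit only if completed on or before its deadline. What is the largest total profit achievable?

Sort by profit descending; place each in the latest free slot ≤ its deadline.
Profit order: F=64 D=60 E=55 G=54 B=27 C=17 A=13
Assign: F→slot 3, D→slot 2, E→slot 4, G→slot 1, B→slot 5, C skipped, A skipped.
Slots: [1:G] [2:D] [3:F] [4:E] [5:B]
Profit = 54 + 60 + 64 + 55 + 27 = 260

260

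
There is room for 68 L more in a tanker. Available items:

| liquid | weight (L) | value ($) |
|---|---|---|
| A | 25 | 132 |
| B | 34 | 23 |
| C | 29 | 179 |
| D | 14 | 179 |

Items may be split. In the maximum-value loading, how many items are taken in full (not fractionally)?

3

Greedy by value/weight ratio, highest first.
Ratios (sorted): D 12.79, C 6.17, A 5.28, B 0.68
take D (14 @ 179); take C (29 @ 179); take A (25 @ 132). Capacity used 68/68.
3 item(s) taken whole.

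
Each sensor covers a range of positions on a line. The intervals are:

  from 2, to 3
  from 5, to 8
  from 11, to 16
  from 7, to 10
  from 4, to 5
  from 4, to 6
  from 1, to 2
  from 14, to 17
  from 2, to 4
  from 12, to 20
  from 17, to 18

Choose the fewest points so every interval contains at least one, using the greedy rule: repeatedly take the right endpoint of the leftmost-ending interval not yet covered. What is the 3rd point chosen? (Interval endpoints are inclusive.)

10

Process intervals by earliest right end; each time one isn't hit yet, stab at its right endpoint.
Sorted: [1,2] [2,3] [2,4] [4,5] [4,6] [5,8] [7,10] [11,16] [14,17] [17,18] [12,20]
{[1,2],[2,3],[2,4]} hit by 2; {[4,5],[4,6],[5,8]} hit by 5; {[7,10]} hit by 10; {[11,16],[14,17]} hit by 16; {[17,18],[12,20]} hit by 18.
Points: 2, 5, 10, 16, 18 (5 total).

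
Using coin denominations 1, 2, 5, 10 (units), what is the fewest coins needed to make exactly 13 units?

Use the largest denomination that fits, subtract, and repeat.
13 − 1×10→3 − 1×2→1 − 1×1→0
Total coins = 1 + 1 + 1 = 3

3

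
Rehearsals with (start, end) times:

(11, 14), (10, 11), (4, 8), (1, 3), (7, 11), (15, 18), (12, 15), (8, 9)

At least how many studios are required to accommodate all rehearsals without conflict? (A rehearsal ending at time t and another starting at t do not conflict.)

Count concurrent intervals with a sweep; the peak is the room count.
Events (time:±→running): 1:+→1 3:-→0 4:+→1 7:+→2 … peak 2.

2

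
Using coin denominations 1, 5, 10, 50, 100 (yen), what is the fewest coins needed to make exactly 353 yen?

7

353 = 3×100 + 1×50 + 3×1
Total coins = 3 + 1 + 3 = 7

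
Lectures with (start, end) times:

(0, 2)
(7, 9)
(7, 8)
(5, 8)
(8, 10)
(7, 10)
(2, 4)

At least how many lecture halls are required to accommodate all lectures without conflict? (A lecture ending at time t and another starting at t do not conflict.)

4

Events (time:±→running): 0:+→1 2:-→0 2:+→1 4:-→0 5:+→1 7:+→2 7:+→3 7:+→4 … peak 4.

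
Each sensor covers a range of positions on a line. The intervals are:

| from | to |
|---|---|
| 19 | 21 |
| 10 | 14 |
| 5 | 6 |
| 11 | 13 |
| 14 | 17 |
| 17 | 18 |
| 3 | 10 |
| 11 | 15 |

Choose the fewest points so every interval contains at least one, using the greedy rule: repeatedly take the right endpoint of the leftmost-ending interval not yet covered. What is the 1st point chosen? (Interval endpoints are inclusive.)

6

Sorted: [5,6] [3,10] [11,13] [10,14] [11,15] [14,17] [17,18] [19,21]
{[5,6],[3,10]} hit by 6; {[11,13],[10,14],[11,15]} hit by 13; {[14,17],[17,18]} hit by 17; {[19,21]} hit by 21.
Points: 6, 13, 17, 21 (4 total).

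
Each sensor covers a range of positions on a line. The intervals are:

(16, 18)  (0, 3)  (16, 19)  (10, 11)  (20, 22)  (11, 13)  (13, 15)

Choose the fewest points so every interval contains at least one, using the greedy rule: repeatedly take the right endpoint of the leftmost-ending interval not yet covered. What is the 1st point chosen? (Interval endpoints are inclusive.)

Sorted: [0,3] [10,11] [11,13] [13,15] [16,18] [16,19] [20,22]
{[0,3]} hit by 3; {[10,11],[11,13]} hit by 11; {[13,15]} hit by 15; {[16,18],[16,19]} hit by 18; {[20,22]} hit by 22.
Points: 3, 11, 15, 18, 22 (5 total).

3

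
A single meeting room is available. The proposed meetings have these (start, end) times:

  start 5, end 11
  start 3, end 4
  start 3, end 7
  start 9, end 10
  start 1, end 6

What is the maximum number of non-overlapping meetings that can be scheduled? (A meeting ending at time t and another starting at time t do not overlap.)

2

Greedy by earliest finish: after sorting by end time, pick each interval compatible with the last pick.
Sorted by end: (3,4)  (1,6)  (3,7)  (9,10)  (5,11)
take (3,4); take (9,10).
Selected 2 meetings.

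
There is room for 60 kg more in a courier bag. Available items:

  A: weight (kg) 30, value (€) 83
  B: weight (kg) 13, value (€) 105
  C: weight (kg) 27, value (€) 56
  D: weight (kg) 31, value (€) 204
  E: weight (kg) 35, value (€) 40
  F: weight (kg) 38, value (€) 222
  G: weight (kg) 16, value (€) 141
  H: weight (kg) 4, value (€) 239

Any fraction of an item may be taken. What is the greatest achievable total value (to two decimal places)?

Sort by value per unit weight and fill in that order.
Ratios (sorted): H 59.75, G 8.81, B 8.08, D 6.58, F 5.84, A 2.77, C 2.07, E 1.14
take H (4 @ 239); take G (16 @ 141); take B (13 @ 105); take 27/31 of D → 177.68. Capacity used 60/60.
Total value = 662.68

662.68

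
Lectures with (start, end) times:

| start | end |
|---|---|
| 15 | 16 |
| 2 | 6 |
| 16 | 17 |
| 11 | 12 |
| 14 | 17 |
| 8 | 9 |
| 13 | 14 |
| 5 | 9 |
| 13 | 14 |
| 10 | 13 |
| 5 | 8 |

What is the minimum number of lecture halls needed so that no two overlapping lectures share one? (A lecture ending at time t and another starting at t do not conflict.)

3

The answer is the maximum number of intervals overlapping at any instant.
Events (time:±→running): 2:+→1 5:+→2 5:+→3 … peak 3.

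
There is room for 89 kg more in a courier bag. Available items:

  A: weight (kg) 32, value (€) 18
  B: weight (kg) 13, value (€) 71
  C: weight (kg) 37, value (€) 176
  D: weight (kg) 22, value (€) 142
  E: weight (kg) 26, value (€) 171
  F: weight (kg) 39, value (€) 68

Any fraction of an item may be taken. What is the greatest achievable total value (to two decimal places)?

Order: E (171/26=6.58) > D (142/22=6.45) > B (71/13=5.46) > C (176/37=4.76) > F (68/39=1.74) > A (18/32=0.56)
Fill: take E (26 @ 171) → take D (22 @ 142) → take B (13 @ 71) → take 28/37 of C → 133.19; 89/89 used.
Total value = 517.19

517.19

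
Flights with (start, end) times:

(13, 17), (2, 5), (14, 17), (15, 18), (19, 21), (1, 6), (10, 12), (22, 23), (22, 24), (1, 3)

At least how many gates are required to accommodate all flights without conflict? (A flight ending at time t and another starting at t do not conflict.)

The answer is the maximum number of intervals overlapping at any instant.
Events (time:±→running): 1:+→1 1:+→2 2:+→3 … peak 3.

3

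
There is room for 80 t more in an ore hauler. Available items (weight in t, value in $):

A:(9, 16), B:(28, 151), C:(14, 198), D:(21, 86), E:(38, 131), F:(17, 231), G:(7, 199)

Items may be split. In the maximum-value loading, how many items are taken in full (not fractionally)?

Sort by value per unit weight and fill in that order.
Order: G (199/7=28.43) > C (198/14=14.14) > F (231/17=13.59) > B (151/28=5.39) > D (86/21=4.10) > E (131/38=3.45) > A (16/9=1.78)
Fill: take G (7 @ 199) → take C (14 @ 198) → take F (17 @ 231) → take B (28 @ 151) → take 14/21 of D → 57.33; 80/80 used.
4 item(s) taken whole; one partial (take 14/21 of D).

4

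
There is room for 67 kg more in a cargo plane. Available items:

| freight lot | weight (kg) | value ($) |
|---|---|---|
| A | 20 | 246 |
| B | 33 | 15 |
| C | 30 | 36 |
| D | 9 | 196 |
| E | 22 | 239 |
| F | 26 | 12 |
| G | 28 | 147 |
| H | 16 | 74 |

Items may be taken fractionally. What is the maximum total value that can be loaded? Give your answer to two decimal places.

765.00

Order: D (196/9=21.78) > A (246/20=12.30) > E (239/22=10.86) > G (147/28=5.25) > H (74/16=4.62) > C (36/30=1.20) > F (12/26=0.46) > B (15/33=0.45)
Fill: take D (9 @ 196) → take A (20 @ 246) → take E (22 @ 239) → take 16/28 of G → 84.00; 67/67 used.
Total value = 765.00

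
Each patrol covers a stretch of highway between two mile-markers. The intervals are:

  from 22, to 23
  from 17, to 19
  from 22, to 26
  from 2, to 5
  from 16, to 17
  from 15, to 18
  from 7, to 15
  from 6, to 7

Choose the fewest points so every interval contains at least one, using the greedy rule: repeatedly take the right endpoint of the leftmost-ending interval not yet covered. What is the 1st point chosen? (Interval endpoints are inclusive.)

5

By right end: [2,5]  [6,7]  [7,15]  [16,17]  [15,18]  [17,19]  [22,23]  [22,26]
[2,5] uncovered → point at 5; [6,7] uncovered → point at 7; [16,17] uncovered → point at 17; [22,23] uncovered → point at 23.
Points: 5, 7, 17, 23 (4 total).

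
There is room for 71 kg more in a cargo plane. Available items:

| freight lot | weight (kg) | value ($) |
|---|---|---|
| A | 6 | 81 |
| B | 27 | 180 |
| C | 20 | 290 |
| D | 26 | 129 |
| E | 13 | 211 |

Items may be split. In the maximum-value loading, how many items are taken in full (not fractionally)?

Sort by value per unit weight and fill in that order.
Order: E (211/13=16.23) > C (290/20=14.50) > A (81/6=13.50) > B (180/27=6.67) > D (129/26=4.96)
Fill: take E (13 @ 211) → take C (20 @ 290) → take A (6 @ 81) → take B (27 @ 180) → take 5/26 of D → 24.81; 71/71 used.
4 item(s) taken whole; one partial (take 5/26 of D).

4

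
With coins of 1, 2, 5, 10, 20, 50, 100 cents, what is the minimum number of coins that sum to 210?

3

Use the largest denomination that fits, subtract, and repeat.
210 = 2×100 + 1×10
Total coins = 2 + 1 = 3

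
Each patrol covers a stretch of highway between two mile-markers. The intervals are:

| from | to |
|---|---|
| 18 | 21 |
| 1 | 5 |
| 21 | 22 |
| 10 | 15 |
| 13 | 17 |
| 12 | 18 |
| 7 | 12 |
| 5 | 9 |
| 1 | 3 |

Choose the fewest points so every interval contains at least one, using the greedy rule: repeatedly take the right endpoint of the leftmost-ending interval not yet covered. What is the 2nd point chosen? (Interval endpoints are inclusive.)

Process intervals by earliest right end; each time one isn't hit yet, stab at its right endpoint.
Sorted: [1,3] [1,5] [5,9] [7,12] [10,15] [13,17] [12,18] [18,21] [21,22]
{[1,3],[1,5]} hit by 3; {[5,9],[7,12]} hit by 9; {[10,15],[13,17],[12,18]} hit by 15; {[18,21],[21,22]} hit by 21.
Points: 3, 9, 15, 21 (4 total).

9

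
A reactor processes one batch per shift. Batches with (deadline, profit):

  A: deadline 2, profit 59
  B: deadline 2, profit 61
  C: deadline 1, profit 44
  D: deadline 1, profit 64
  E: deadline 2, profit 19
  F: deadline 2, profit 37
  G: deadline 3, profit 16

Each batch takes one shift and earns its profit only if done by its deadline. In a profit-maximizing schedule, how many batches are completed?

3

Sort by profit descending; place each in the latest free slot ≤ its deadline.
Profit order: D=64 B=61 A=59 C=44 F=37 E=19 G=16
Assign: D→slot 1, B→slot 2, A skipped, C skipped, F skipped, E skipped, G→slot 3.
Slots: [1:D] [2:B] [3:G]
3 of 7 scheduled.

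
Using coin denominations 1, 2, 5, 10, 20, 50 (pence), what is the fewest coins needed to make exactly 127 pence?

Greedy: take as many of the largest coin as possible, then repeat with the remainder.
127 − 2×50→27 − 1×20→7 − 1×5→2 − 1×2→0
Total coins = 2 + 1 + 1 + 1 = 5

5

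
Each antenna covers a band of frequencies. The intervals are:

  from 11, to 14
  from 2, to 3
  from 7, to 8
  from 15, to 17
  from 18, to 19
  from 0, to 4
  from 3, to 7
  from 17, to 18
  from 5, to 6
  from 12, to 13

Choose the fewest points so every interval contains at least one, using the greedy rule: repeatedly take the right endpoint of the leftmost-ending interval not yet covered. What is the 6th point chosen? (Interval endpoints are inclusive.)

Sort by right endpoint; whenever an interval is uncovered, place a point at its right end.
Sorted: [2,3] [0,4] [5,6] [3,7] [7,8] [12,13] [11,14] [15,17] [17,18] [18,19]
{[2,3],[0,4]} hit by 3; {[5,6],[3,7]} hit by 6; {[7,8]} hit by 8; {[12,13],[11,14]} hit by 13; {[15,17],[17,18]} hit by 17; {[18,19]} hit by 19.
Points: 3, 6, 8, 13, 17, 19 (6 total).

19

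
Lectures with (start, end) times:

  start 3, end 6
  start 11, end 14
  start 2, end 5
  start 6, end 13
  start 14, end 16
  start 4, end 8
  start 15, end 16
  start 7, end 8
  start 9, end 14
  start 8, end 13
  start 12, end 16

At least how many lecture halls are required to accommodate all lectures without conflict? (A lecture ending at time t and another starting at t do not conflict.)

The answer is the maximum number of intervals overlapping at any instant.
Events (time:±→running): 2:+→1 3:+→2 4:+→3 5:-→2 6:-→1 6:+→2 7:+→3 8:-→2 8:-→1 8:+→2 9:+→3 11:+→4 12:+→5 … peak 5.

5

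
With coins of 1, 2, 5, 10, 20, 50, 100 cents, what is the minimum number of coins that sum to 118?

Greedy: take as many of the largest coin as possible, then repeat with the remainder.
118 − 1×100→18 − 1×10→8 − 1×5→3 − 1×2→1 − 1×1→0
Total coins = 1 + 1 + 1 + 1 + 1 = 5

5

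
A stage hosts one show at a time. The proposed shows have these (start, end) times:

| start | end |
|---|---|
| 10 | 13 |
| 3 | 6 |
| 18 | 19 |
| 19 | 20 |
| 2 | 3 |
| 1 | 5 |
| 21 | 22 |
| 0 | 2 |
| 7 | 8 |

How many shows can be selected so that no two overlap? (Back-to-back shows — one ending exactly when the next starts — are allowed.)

8

By end time: (0,2), (2,3), (1,5), (3,6), (7,8), (10,13), (18,19), (19,20), (21,22).
Pick (0,2); next start ≥ 2 → (2,3); next start ≥ 3 → (3,6); next start ≥ 6 → (7,8); next start ≥ 8 → (10,13); next start ≥ 13 → (18,19); next start ≥ 19 → (19,20); next start ≥ 20 → (21,22).
Selected 8 shows.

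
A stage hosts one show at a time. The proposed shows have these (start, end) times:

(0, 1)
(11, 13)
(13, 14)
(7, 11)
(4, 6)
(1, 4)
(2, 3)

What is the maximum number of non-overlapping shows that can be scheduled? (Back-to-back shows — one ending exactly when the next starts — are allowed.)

6

Sort by end time and greedily take each interval whose start is ≥ the last chosen end.
Sorted by end: (0,1)  (2,3)  (1,4)  (4,6)  (7,11)  (11,13)  (13,14)
take (0,1); take (2,3); take (4,6); take (7,11); take (11,13); take (13,14).
Selected 6 shows.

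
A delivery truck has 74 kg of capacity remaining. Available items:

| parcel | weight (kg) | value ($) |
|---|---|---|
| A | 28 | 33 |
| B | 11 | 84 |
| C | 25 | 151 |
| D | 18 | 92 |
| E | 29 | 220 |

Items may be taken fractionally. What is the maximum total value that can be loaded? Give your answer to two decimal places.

Order: B (84/11=7.64) > E (220/29=7.59) > C (151/25=6.04) > D (92/18=5.11) > A (33/28=1.18)
Fill: take B (11 @ 84) → take E (29 @ 220) → take C (25 @ 151) → take 9/18 of D → 46.00; 74/74 used.
Total value = 501.00

501.00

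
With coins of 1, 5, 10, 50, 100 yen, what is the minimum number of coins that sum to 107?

Use the largest denomination that fits, subtract, and repeat.
107 − 1×100→7 − 1×5→2 − 2×1→0
Total coins = 1 + 1 + 2 = 4

4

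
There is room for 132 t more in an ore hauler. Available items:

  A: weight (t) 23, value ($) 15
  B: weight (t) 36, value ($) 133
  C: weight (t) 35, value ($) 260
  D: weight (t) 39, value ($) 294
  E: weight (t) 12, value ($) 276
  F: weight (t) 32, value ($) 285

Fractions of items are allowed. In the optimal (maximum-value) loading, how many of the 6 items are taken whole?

Greedy by value/weight ratio, highest first.
Order: E (276/12=23.00) > F (285/32=8.91) > D (294/39=7.54) > C (260/35=7.43) > B (133/36=3.69) > A (15/23=0.65)
Fill: take E (12 @ 276) → take F (32 @ 285) → take D (39 @ 294) → take C (35 @ 260) → take 14/36 of B → 51.72; 132/132 used.
4 item(s) taken whole; one partial (take 14/36 of B).

4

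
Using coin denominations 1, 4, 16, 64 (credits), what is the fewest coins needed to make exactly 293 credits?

8

Greedy: take as many of the largest coin as possible, then repeat with the remainder.
293 − 4×64→37 − 2×16→5 − 1×4→1 − 1×1→0
Total coins = 4 + 2 + 1 + 1 = 8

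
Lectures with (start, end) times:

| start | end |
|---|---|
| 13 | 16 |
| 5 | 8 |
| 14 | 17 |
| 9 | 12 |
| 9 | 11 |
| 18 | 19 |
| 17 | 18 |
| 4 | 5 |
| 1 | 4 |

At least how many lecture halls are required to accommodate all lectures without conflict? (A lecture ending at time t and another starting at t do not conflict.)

starts: [1, 4, 5, 9, 9, 13, 14, 17, 18]
ends:   [4, 5, 8, 11, 12, 16, 17, 18, 19]
s1→1 e4→0 s4→1 e5→0 s5→1 e8→0 s9→1 s9→2  — peak 2.

2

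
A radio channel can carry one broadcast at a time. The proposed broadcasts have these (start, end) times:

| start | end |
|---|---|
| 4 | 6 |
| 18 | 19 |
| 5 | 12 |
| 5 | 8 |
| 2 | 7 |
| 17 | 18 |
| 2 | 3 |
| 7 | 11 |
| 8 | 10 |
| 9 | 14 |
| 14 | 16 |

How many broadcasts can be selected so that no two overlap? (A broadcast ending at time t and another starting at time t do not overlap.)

6

Greedy by earliest finish: after sorting by end time, pick each interval compatible with the last pick.
Sorted by end: (2,3)  (4,6)  (2,7)  (5,8)  (8,10)  (7,11)  (5,12)  (9,14)  (14,16)  (17,18)  (18,19)
take (2,3); take (4,6); skip (5,8); take (8,10); skip (7,11); take (14,16); take (17,18); take (18,19).
Selected 6 broadcasts.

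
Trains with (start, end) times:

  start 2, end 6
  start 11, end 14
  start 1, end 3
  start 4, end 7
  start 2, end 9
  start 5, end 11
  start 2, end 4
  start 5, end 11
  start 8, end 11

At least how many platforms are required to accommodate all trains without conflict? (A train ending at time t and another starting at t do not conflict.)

5

Events (time:±→running): 1:+→1 2:+→2 2:+→3 2:+→4 3:-→3 4:-→2 4:+→3 5:+→4 5:+→5 … peak 5.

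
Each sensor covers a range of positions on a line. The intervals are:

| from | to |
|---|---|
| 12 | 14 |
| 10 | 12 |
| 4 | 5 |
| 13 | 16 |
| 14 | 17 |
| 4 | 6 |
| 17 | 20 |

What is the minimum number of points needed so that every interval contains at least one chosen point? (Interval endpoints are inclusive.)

By right end: [4,5]  [4,6]  [10,12]  [12,14]  [13,16]  [14,17]  [17,20]
[4,5] uncovered → point at 5; [10,12] uncovered → point at 12; [13,16] uncovered → point at 16; [17,20] uncovered → point at 20.
Points: 5, 12, 16, 20 (4 total).

4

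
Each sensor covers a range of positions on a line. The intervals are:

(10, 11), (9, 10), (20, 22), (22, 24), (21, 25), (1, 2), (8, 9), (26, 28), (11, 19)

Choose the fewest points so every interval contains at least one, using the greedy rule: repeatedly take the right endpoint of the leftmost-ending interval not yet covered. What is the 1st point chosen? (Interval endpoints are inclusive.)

2

Sort by right endpoint; whenever an interval is uncovered, place a point at its right end.
By right end: [1,2]  [8,9]  [9,10]  [10,11]  [11,19]  [20,22]  [22,24]  [21,25]  [26,28]
[1,2] uncovered → point at 2; [8,9] uncovered → point at 9; [10,11] uncovered → point at 11; [20,22] uncovered → point at 22; [26,28] uncovered → point at 28.
Points: 2, 9, 11, 22, 28 (5 total).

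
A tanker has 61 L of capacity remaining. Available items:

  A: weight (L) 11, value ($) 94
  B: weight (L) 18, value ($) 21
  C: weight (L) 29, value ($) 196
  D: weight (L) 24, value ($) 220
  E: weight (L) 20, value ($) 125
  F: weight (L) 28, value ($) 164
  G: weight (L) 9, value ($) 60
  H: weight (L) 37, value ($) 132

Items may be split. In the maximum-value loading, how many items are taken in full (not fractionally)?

2

Sort by value per unit weight and fill in that order.
Order: D (220/24=9.17) > A (94/11=8.55) > C (196/29=6.76) > G (60/9=6.67) > E (125/20=6.25) > F (164/28=5.86) > H (132/37=3.57) > B (21/18=1.17)
Fill: take D (24 @ 220) → take A (11 @ 94) → take 26/29 of C → 175.72; 61/61 used.
2 item(s) taken whole; one partial (take 26/29 of C).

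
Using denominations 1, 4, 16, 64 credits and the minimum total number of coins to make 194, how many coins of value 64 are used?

194 − 3×64→2 − 2×1→0
Count of 64: 3

3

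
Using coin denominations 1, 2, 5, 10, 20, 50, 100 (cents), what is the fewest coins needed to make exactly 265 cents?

265 − 2×100→65 − 1×50→15 − 1×10→5 − 1×5→0
Total coins = 2 + 1 + 1 + 1 = 5

5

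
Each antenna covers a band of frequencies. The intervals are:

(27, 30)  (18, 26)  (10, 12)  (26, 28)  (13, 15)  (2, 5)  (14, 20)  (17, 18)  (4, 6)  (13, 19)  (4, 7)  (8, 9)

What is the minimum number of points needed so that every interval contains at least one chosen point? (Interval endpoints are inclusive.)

6

By right end: [2,5]  [4,6]  [4,7]  [8,9]  [10,12]  [13,15]  [17,18]  [13,19]  [14,20]  [18,26]  [26,28]  [27,30]
[2,5] uncovered → point at 5; [8,9] uncovered → point at 9; [10,12] uncovered → point at 12; [13,15] uncovered → point at 15; [17,18] uncovered → point at 18; [26,28] uncovered → point at 28.
Points: 5, 9, 12, 15, 18, 28 (6 total).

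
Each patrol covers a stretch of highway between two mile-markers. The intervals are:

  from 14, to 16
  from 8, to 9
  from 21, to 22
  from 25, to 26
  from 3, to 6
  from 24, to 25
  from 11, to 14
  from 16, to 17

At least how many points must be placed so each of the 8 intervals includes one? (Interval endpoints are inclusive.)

6

Sorted: [3,6] [8,9] [11,14] [14,16] [16,17] [21,22] [24,25] [25,26]
{[3,6]} hit by 6; {[8,9]} hit by 9; {[11,14],[14,16]} hit by 14; {[16,17]} hit by 17; {[21,22]} hit by 22; {[24,25],[25,26]} hit by 25.
Points: 6, 9, 14, 17, 22, 25 (6 total).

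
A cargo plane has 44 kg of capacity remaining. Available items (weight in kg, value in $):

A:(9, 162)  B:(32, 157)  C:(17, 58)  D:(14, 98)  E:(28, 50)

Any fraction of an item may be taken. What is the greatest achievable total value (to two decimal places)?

363.03

Greedy by value/weight ratio, highest first.
Ratios (sorted): A 18.00, D 7.00, B 4.91, C 3.41, E 1.79
take A (9 @ 162); take D (14 @ 98); take 21/32 of B → 103.03. Capacity used 44/44.
Total value = 363.03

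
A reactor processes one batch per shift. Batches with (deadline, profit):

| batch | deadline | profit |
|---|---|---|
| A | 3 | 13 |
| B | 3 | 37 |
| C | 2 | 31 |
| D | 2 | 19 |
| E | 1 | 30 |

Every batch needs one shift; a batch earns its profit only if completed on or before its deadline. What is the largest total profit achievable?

Sort by profit descending; place each in the latest free slot ≤ its deadline.
Profit order: B=37 C=31 E=30 D=19 A=13
Assign: B→slot 3, C→slot 2, E→slot 1, D skipped, A skipped.
Slots: [1:E] [2:C] [3:B]
Profit = 30 + 31 + 37 = 98

98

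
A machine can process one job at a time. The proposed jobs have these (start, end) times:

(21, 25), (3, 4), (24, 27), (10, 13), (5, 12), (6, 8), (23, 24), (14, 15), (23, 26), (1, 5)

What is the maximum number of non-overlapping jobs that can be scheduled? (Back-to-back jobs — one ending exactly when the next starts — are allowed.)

6

Order by finish time; keep every interval that doesn't clash with the previous kept one.
By end time: (3,4), (1,5), (6,8), (5,12), (10,13), (14,15), (23,24), (21,25), (23,26), (24,27).
Pick (3,4); next start ≥ 4 → (6,8); next start ≥ 8 → (10,13); next start ≥ 13 → (14,15); next start ≥ 15 → (23,24); next start ≥ 24 → (24,27).
Selected 6 jobs.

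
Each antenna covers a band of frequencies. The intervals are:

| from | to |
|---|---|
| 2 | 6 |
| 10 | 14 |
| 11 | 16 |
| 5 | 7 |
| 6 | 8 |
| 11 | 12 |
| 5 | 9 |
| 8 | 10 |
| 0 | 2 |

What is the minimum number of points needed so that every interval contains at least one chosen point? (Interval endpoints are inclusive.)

Sorted: [0,2] [2,6] [5,7] [6,8] [5,9] [8,10] [11,12] [10,14] [11,16]
{[0,2],[2,6]} hit by 2; {[5,7],[6,8],[5,9]} hit by 7; {[8,10]} hit by 10; {[11,12],[10,14],[11,16]} hit by 12.
Points: 2, 7, 10, 12 (4 total).

4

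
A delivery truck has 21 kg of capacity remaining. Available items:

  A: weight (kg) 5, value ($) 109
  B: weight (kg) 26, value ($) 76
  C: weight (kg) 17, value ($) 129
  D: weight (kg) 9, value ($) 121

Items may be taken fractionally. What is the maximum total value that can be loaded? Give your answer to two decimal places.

283.12

Greedy by value/weight ratio, highest first.
Ratios (sorted): A 21.80, D 13.44, C 7.59, B 2.92
take A (5 @ 109); take D (9 @ 121); take 7/17 of C → 53.12. Capacity used 21/21.
Total value = 283.12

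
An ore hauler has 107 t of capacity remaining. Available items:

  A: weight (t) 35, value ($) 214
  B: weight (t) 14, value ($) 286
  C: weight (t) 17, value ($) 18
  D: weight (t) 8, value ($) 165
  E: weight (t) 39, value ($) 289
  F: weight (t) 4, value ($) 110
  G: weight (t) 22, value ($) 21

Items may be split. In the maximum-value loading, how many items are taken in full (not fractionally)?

Order: F (110/4=27.50) > D (165/8=20.62) > B (286/14=20.43) > E (289/39=7.41) > A (214/35=6.11) > C (18/17=1.06) > G (21/22=0.95)
Fill: take F (4 @ 110) → take D (8 @ 165) → take B (14 @ 286) → take E (39 @ 289) → take A (35 @ 214) → take 7/17 of C → 7.41; 107/107 used.
5 item(s) taken whole; one partial (take 7/17 of C).

5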